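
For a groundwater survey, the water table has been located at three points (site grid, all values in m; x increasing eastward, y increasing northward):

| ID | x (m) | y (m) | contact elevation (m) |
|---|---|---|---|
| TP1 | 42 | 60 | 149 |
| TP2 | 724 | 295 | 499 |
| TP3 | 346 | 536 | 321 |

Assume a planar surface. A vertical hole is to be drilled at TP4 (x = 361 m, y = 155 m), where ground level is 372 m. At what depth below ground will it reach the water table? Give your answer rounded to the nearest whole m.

Two edge vectors: TP1→TP2 = (682, 235, 350), TP1→TP3 = (304, 476, 172).
Normal n = (TP1→TP2) × (TP1→TP3) = (-126180, -10904, 253192).
So ∂z/∂x = −n_x/n_z = 0.49836 and ∂z/∂y = −n_y/n_z = 0.04307.
Intercept c from TP1: 149 − 20.93 − 2.58 = 125.49.
At (361, 155): z_contact = 179.9 + 6.7 + 125.49 = 312.1 m.
Depth below ground = 372 − 312.1 = 60 m.

60 m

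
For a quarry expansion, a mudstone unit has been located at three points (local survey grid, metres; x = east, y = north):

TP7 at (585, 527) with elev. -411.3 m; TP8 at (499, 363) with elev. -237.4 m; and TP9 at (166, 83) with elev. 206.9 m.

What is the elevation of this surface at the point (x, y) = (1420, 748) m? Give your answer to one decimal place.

Let the plane be z = a·x + b·y + c.
TP8−TP7: −86a − 164b = 173.9;  TP9−TP7: −419a − 444b = 618.2.
Solving gives a = −0.791733, b = −0.645189.
Then c = -411.3 − a·585 − b·527 = 391.88.
At (1420, 748): z = −1124.3 − 482.6 + 391.88 = -1215.0 m.

-1215.0 m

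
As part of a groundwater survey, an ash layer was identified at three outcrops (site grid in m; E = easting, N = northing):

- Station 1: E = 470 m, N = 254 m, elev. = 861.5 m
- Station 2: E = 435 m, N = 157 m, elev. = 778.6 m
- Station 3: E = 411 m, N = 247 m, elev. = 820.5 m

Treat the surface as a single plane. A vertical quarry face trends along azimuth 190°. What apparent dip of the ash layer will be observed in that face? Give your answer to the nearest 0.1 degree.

Two edge vectors: Station 1→Station 2 = (-35, -97, -82.9), Station 1→Station 3 = (-59, -7, -41).
Normal n = (Station 1→Station 2) × (Station 1→Station 3) = (3396.7, 3456.1, -5478).
So ∂z/∂E = −n_x/n_z = 0.62006 and ∂z/∂N = −n_y/n_z = 0.63091.
Unit vector along 190° is (sin 190°, cos 190°) = (-0.1736, -0.9848).
Slope in that direction = a·(-0.1736) + b·(-0.9848) = −0.72899.
Apparent dip = arctan|0.72899| = 36.1° (true dip is 41.5°, so apparent ≤ true as expected).

36.1°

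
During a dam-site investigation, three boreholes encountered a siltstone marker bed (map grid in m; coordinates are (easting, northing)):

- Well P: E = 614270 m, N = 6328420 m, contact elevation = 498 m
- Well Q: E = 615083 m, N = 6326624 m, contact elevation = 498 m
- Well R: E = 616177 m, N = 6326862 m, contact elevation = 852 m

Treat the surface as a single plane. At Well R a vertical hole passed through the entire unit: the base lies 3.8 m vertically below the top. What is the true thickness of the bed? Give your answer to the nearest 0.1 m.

3.6 m

Let the plane be z = a·E + b·N + c.
Well Q−Well P: 813a − 1796b = 0;  Well R−Well P: 1907a − 1558b = 354.
Solving gives a = 0.29457, b = 0.13335.
|∇z| = √(a²+b²) = 0.32335, so dip δ = arctan(0.32335) = 17.92°.
True thickness = vertical thickness × cos δ = 3.8 × cos 17.92° = 3.6 m.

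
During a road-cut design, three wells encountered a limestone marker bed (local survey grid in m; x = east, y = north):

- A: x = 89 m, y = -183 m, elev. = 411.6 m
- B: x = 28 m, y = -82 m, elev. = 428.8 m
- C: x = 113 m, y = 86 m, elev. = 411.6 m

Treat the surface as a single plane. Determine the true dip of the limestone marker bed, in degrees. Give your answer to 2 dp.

Let the plane be z = a·x + b·y + c.
B−A: −61a + 101b = 17.2;  C−A: 24a + 269b = 0.
Solving gives a = −0.24568, b = 0.02192.
Gradient magnitude |∇z| = √(a² + b²) = √(0.06036 + 0.00048) = 0.24665.
True dip = arctan(0.24665) = 13.86°, dipping toward E (azimuth ≈ 095°).

13.86°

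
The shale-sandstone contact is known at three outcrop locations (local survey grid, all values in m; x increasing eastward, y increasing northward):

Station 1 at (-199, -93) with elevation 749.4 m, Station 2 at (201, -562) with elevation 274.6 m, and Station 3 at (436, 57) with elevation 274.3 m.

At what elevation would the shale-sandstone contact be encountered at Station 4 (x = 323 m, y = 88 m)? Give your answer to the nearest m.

Two edge vectors: Station 1→Station 2 = (400, -469, -474.8), Station 1→Station 3 = (635, 150, -475.1).
Normal n = (Station 1→Station 2) × (Station 1→Station 3) = (294041.9, -111458, 357815).
So ∂z/∂x = −n_x/n_z = −0.82177 and ∂z/∂y = −n_y/n_z = 0.31150.
Intercept c from Station 1: 749.4 − 163.53 + 28.97 = 614.84.
At (323, 88): z = −265.4 + 27.4 + 614.84 = 376.8 m.

377 m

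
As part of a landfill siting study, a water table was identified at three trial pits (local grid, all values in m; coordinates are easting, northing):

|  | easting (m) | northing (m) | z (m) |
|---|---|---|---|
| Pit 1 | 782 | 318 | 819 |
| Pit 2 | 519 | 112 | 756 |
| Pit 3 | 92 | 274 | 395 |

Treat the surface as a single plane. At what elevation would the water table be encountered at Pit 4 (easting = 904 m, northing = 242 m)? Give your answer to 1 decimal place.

Let the plane be z = a·easting + b·northing + c.
Pit 2−Pit 1: −263a − 206b = −63;  Pit 3−Pit 1: −690a − 44b = −424.
Solving gives a = 0.64772, b = −0.52112.
Then c = 819 − a·782 − b·318 = 478.20.
At (904, 242): z = 585.5 − 126.1 + 478.20 = 937.6 m.

937.6 m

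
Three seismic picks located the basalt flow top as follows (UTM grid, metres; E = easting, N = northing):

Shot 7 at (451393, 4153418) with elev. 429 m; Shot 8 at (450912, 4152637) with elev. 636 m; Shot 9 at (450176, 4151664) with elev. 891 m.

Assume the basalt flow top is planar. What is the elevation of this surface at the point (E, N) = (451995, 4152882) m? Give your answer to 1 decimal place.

590.8 m

Let the plane be z = a·E + b·N + c.
Shot 8−Shot 7: −481a − 781b = 207;  Shot 9−Shot 7: −1217a − 1754b = 462.
Solving gives a = 0.021123002, b = −0.278053987.
Then c = 429 − a·451393 − b·4153418 = 1145768.66.
At (451995, 4152882): z = 9547.5 − 1154725.4 + 1145768.66 = 590.8 m.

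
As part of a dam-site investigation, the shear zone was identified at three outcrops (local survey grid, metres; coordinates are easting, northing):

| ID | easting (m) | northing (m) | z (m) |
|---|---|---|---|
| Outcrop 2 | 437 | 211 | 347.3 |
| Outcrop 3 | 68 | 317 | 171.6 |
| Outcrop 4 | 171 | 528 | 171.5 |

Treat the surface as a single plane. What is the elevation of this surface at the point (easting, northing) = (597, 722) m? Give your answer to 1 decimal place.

309.7 m

Two edge vectors: Outcrop 2→Outcrop 3 = (-369, 106, -175.7), Outcrop 2→Outcrop 4 = (-266, 317, -175.8).
Normal n = (Outcrop 2→Outcrop 3) × (Outcrop 2→Outcrop 4) = (37062.1, -18134, -88777).
So ∂z/∂easting = −n_x/n_z = 0.41747 and ∂z/∂northing = −n_y/n_z = −0.20426.
Intercept c from Outcrop 2: 347.3 − 182.44 + 43.10 = 207.96.
At (597, 722): z = 249.2 − 147.5 + 207.96 = 309.7 m.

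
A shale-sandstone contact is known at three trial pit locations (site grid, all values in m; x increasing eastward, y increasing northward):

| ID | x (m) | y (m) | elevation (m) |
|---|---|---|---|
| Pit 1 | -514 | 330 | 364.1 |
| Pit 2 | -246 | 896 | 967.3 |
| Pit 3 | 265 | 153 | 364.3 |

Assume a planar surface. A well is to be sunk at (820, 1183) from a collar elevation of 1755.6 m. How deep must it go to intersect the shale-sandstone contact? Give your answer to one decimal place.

278.9 m

Let the plane be z = a·x + b·y + c.
Pit 2−Pit 1: 268a + 566b = 603.2;  Pit 3−Pit 1: 779a − 177b = 0.2.
Solving gives a = 0.218859, b = 0.962095.
Then c = 364.1 − a·-514 − b·330 = 159.10.
At (820, 1183): z_contact = 179.46 + 1138.16 + 159.10 = 1476.72 m.
Depth below ground = 1755.6 − 1476.72 = 278.9 m.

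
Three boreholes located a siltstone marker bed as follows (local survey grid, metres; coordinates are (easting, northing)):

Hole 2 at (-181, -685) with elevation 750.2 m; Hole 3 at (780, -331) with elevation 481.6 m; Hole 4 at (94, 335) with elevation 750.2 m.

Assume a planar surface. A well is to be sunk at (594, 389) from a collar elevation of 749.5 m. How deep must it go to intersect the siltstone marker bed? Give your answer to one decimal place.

149.9 m

Let the plane be z = a·E + b·N + c.
Hole 3−Hole 2: 961a + 354b = −268.6;  Hole 4−Hole 2: 275a + 1020b = 0.
Solving gives a = −0.31032, b = 0.08366.
Then c = 750.2 − a·-181 − b·-685 = 751.34.
At (594, 389): z_contact = −184.33 + 32.55 + 751.34 = 599.56 m.
Depth below ground = 749.5 − 599.56 = 149.9 m.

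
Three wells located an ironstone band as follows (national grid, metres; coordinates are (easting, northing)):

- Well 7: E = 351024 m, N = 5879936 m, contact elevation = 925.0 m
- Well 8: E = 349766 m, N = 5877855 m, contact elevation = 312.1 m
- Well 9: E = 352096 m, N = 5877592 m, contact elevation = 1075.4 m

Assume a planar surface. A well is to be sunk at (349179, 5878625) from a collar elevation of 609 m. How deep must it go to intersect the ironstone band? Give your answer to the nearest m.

Two edge vectors: Well 7→Well 8 = (-1258, -2081, -612.9), Well 7→Well 9 = (1072, -2344, 150.4).
Normal n = (Well 7→Well 8) × (Well 7→Well 9) = (-1749620, -467825.6, 5179584).
So ∂z/∂E = −n_x/n_z = 0.33779161 and ∂z/∂N = −n_y/n_z = 0.09032108.
Intercept c from Well 7: 925 − 118572.96 − 531082.15 = −648730.11.
At (349179, 5878625): z_contact = 117949.7 + 530963.7 − 648730.11 = 183.4 m.
Depth below ground = 609 − 183.4 = 426 m.

426 m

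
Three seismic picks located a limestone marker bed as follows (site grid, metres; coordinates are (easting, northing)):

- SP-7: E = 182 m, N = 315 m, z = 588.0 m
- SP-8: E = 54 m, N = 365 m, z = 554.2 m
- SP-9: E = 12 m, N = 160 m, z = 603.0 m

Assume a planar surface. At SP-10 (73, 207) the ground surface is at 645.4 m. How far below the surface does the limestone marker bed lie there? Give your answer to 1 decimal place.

Let the plane be z = a·E + b·N + c.
SP-8−SP-7: −128a + 50b = −33.8;  SP-9−SP-7: −170a − 155b = 15.
Solving gives a = 0.15840, b = −0.27050.
Then c = 588 − a·182 − b·315 = 644.38.
At (73, 207): z_contact = 11.56 − 55.99 + 644.38 = 599.95 m.
Depth below ground = 645.4 − 599.95 = 45.5 m.

45.5 m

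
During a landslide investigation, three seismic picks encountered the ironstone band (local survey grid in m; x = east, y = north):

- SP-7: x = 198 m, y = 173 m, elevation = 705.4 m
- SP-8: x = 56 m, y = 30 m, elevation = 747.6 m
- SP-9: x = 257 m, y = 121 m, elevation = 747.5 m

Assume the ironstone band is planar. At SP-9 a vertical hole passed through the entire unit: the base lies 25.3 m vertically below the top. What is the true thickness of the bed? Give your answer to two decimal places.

Let the plane be z = a·x + b·y + c.
SP-8−SP-7: −142a − 143b = 42.2;  SP-9−SP-7: 59a − 52b = 42.1.
Solving gives a = 0.24182, b = −0.53524.
|∇z| = √(a²+b²) = 0.58733, so dip δ = arctan(0.58733) = 30.43°.
True thickness = vertical thickness × cos δ = 25.3 × cos 30.43° = 21.82 m.

21.82 m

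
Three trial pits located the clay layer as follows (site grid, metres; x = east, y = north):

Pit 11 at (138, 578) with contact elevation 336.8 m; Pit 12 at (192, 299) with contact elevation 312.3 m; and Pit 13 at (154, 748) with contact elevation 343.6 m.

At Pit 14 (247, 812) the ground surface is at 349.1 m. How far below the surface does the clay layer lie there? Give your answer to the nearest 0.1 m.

17.4 m

Let the plane be z = a·x + b·y + c.
Pit 12−Pit 11: 54a − 279b = −24.5;  Pit 13−Pit 11: 16a + 170b = 6.8.
Solving gives a = −0.16621, b = 0.05564.
Then c = 336.8 − a·138 − b·578 = 327.58.
At (247, 812): z_contact = −41.05 + 45.18 + 327.58 = 331.70 m.
Depth below ground = 349.1 − 331.70 = 17.4 m.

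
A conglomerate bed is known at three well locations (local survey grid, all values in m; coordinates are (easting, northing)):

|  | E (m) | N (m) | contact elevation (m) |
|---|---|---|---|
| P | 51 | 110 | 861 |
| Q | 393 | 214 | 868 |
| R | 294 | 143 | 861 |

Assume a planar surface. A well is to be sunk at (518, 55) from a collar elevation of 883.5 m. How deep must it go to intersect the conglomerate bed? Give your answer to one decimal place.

Two edge vectors: P→Q = (342, 104, 7), P→R = (243, 33, 0).
Normal n = (P→Q) × (P→R) = (-231, 1701, -13986).
So ∂z/∂E = −n_x/n_z = −0.01652 and ∂z/∂N = −n_y/n_z = 0.12162.
Intercept c from P: 861 + 0.84 − 13.38 = 848.46.
At (518, 55): z_contact = −8.56 + 6.69 + 848.46 = 846.60 m.
Depth below ground = 883.5 − 846.60 = 36.9 m.

36.9 m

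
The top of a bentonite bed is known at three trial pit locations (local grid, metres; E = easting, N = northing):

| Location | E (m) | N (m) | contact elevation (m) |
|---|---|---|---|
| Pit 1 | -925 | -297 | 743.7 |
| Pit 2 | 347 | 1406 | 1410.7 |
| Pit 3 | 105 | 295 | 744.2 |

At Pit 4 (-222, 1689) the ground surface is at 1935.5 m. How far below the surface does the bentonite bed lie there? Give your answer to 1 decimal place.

106.8 m

Let the plane be z = a·E + b·N + c.
Pit 2−Pit 1: 1272a + 1703b = 667;  Pit 3−Pit 1: 1030a + 592b = 0.5.
Solving gives a = −0.393593, b = 0.685643.
Then c = 743.7 − a·-925 − b·-297 = 583.26.
At (-222, 1689): z_contact = 87.38 + 1158.05 + 583.26 = 1828.69 m.
Depth below ground = 1935.5 − 1828.69 = 106.8 m.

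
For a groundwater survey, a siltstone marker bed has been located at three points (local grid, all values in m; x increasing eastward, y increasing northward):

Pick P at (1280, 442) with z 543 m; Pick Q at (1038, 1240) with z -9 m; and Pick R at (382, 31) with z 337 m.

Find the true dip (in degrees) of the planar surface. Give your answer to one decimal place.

Let the plane be z = a·x + b·y + c.
Pick Q−Pick P: −242a + 798b = −552;  Pick R−Pick P: −898a − 411b = −206.
Solving gives a = 0.47945, b = −0.54633.
Gradient magnitude |∇z| = √(a² + b²) = √(0.22987 + 0.29848) = 0.72688.
True dip = arctan(0.72688) = 36.0°, dipping toward NW (azimuth ≈ 319°).

36.0°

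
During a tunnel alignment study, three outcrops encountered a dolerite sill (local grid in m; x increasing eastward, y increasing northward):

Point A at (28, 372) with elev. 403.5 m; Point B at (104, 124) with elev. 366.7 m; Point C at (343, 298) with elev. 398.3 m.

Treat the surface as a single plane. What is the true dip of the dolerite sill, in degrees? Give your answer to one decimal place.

8.9°

Let the plane be z = a·x + b·y + c.
Point B−Point A: 76a − 248b = −36.8;  Point C−Point A: 315a − 74b = −5.2.
Solving gives a = 0.01977, b = 0.15445.
Gradient magnitude |∇z| = √(a² + b²) = √(0.00039 + 0.02385) = 0.15571.
True dip = arctan(0.15571) = 8.9°, dipping toward S (azimuth ≈ 187°).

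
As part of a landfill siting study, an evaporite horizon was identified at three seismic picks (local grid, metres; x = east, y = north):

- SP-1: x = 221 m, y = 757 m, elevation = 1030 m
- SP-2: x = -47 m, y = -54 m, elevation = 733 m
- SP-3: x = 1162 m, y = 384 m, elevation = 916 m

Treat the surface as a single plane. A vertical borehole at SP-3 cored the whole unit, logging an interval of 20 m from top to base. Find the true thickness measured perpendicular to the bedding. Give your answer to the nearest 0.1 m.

Two edge vectors: SP-1→SP-2 = (-268, -811, -297), SP-1→SP-3 = (941, -373, -114).
Normal n = (SP-1→SP-2) × (SP-1→SP-3) = (-18327, -310029, 863115).
So ∂z/∂x = −n_x/n_z = 0.02123 and ∂z/∂y = −n_y/n_z = 0.35920.
|∇z| = √(a²+b²) = 0.35982, so dip δ = arctan(0.35982) = 19.79°.
True thickness = vertical thickness × cos δ = 20 × cos 19.79° = 18.8 m.

18.8 m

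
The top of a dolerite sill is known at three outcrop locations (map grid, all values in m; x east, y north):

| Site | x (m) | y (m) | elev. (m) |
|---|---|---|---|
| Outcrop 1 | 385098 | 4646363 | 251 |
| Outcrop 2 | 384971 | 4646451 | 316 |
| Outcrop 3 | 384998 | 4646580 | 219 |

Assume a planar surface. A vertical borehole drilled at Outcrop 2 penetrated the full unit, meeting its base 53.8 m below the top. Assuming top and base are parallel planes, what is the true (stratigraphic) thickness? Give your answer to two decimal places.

Let the plane be z = a·x + b·y + c.
Outcrop 2−Outcrop 1: −127a + 88b = 65;  Outcrop 3−Outcrop 1: −100a + 217b = −32.
Solving gives a = −0.90202, b = −0.56314.
|∇z| = √(a²+b²) = 1.06338, so dip δ = arctan(1.06338) = 46.76°.
True thickness = vertical thickness × cos δ = 53.8 × cos 46.76° = 36.86 m.

36.86 m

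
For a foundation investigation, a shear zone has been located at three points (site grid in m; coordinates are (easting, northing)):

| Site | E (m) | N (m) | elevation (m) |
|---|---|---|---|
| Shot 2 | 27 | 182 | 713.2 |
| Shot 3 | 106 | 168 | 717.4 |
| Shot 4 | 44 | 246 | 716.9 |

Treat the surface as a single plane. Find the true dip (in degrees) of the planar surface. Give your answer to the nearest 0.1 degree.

Let the plane be z = a·E + b·N + c.
Shot 3−Shot 2: 79a − 14b = 4.2;  Shot 4−Shot 2: 17a + 64b = 3.7.
Solving gives a = 0.06056, b = 0.04173.
Gradient magnitude |∇z| = √(a² + b²) = √(0.00367 + 0.00174) = 0.07354.
True dip = arctan(0.07354) = 4.2°, dipping toward SW (azimuth ≈ 235°).

4.2°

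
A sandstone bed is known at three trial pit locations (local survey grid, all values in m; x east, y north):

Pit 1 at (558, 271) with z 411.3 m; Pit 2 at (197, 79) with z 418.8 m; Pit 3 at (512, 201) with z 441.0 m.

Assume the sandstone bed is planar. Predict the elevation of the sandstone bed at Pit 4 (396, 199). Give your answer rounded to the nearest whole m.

406 m

Two edge vectors: Pit 1→Pit 2 = (-361, -192, 7.5), Pit 1→Pit 3 = (-46, -70, 29.7).
Normal n = (Pit 1→Pit 2) × (Pit 1→Pit 3) = (-5177.4, 10376.7, 16438).
So ∂z/∂x = −n_x/n_z = 0.31497 and ∂z/∂y = −n_y/n_z = −0.63126.
Intercept c from Pit 1: 411.3 − 175.75 + 171.07 = 406.62.
At (396, 199): z = 124.7 − 125.6 + 406.62 = 405.7 m.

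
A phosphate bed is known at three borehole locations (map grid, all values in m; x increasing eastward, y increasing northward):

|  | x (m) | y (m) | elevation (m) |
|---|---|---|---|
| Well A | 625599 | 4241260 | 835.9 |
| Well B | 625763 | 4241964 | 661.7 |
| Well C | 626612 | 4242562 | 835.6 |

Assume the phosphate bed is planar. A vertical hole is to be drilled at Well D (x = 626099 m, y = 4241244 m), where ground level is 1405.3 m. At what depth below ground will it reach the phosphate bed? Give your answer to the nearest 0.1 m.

Let the plane be z = a·x + b·y + c.
Well B−Well A: 164a + 704b = −174.2;  Well C−Well A: 1013a + 1302b = −0.3.
Solving gives a = 0.453535459, b = −0.353096328.
Then c = 835.9 − a·625599 − b·4241260 = 1214677.90.
At (626099, 4241244): z_contact = 283958.10 − 1497567.68 + 1214677.90 = 1068.32 m.
Depth below ground = 1405.3 − 1068.32 = 337.0 m.

337.0 m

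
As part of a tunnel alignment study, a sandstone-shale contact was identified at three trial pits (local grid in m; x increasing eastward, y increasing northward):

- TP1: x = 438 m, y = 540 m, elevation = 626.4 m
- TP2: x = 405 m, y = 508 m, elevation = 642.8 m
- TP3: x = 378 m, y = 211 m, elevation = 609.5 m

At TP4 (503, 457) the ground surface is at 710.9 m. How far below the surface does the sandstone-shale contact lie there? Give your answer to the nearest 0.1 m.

142.0 m

Two edge vectors: TP1→TP2 = (-33, -32, 16.4), TP1→TP3 = (-60, -329, -16.9).
Normal n = (TP1→TP2) × (TP1→TP3) = (5936.4, -1541.7, 8937).
So ∂z/∂x = −n_x/n_z = −0.66425 and ∂z/∂y = −n_y/n_z = 0.17251.
Intercept c from TP1: 626.4 + 290.94 − 93.15 = 824.19.
At (503, 457): z_contact = −334.12 + 78.84 + 824.19 = 568.91 m.
Depth below ground = 710.9 − 568.91 = 142.0 m.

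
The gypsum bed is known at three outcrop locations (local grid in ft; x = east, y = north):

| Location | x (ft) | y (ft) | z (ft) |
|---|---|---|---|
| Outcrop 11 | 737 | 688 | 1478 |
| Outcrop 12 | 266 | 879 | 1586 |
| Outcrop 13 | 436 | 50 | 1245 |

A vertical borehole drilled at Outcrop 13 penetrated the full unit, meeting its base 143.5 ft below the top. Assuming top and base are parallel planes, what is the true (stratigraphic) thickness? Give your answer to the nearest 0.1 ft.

133.1 ft

Let the plane be z = a·x + b·y + c.
Outcrop 12−Outcrop 11: −471a + 191b = 108;  Outcrop 13−Outcrop 11: −301a − 638b = −233.
Solving gives a = −0.06816, b = 0.39736.
|∇z| = √(a²+b²) = 0.40317, so dip δ = arctan(0.40317) = 21.96°.
True thickness = vertical thickness × cos δ = 143.5 × cos 21.96° = 133.1 ft.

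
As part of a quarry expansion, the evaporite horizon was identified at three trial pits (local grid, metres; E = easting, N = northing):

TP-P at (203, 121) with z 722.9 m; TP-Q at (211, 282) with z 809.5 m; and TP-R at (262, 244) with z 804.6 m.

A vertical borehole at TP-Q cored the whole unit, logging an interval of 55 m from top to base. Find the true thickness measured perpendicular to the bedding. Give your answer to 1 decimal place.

Two edge vectors: TP-P→TP-Q = (8, 161, 86.6), TP-P→TP-R = (59, 123, 81.7).
Normal n = (TP-P→TP-Q) × (TP-P→TP-R) = (2501.9, 4455.8, -8515).
So ∂z/∂E = −n_x/n_z = 0.29382 and ∂z/∂N = −n_y/n_z = 0.52329.
|∇z| = √(a²+b²) = 0.60014, so dip δ = arctan(0.60014) = 30.97°.
True thickness = vertical thickness × cos δ = 55 × cos 30.97° = 47.2 m.

47.2 m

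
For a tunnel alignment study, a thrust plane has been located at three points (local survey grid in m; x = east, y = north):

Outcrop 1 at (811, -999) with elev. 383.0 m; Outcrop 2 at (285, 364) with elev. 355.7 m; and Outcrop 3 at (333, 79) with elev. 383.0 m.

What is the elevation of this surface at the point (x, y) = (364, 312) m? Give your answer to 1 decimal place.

336.2 m

Two edge vectors: Outcrop 1→Outcrop 2 = (-526, 1363, -27.3), Outcrop 1→Outcrop 3 = (-478, 1078, 0).
Normal n = (Outcrop 1→Outcrop 2) × (Outcrop 1→Outcrop 3) = (29429.4, 13049.4, 84486).
So ∂z/∂x = −n_x/n_z = −0.34833 and ∂z/∂y = −n_y/n_z = −0.15446.
Intercept c from Outcrop 1: 383 + 282.50 − 154.30 = 511.20.
At (364, 312): z = −126.8 − 48.2 + 511.20 = 336.2 m.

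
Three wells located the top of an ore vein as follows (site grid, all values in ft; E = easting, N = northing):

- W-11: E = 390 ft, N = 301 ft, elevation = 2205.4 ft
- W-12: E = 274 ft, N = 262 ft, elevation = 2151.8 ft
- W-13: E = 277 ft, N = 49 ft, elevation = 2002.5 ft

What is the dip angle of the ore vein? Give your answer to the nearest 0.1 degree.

36.5°

Let the plane be z = a·E + b·N + c.
W-12−W-11: −116a − 39b = −53.6;  W-13−W-11: −113a − 252b = −202.9.
Solving gives a = 0.22534, b = 0.70411.
Gradient magnitude |∇z| = √(a² + b²) = √(0.05078 + 0.49577) = 0.73929.
True dip = arctan(0.73929) = 36.5°, dipping toward SSW (azimuth ≈ 198°).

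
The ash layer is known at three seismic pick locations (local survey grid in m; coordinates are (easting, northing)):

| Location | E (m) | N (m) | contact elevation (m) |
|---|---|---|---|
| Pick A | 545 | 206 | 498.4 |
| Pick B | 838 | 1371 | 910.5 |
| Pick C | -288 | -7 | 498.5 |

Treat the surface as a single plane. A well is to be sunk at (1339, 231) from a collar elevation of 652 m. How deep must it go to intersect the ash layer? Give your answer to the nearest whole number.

221 m

Let the plane be z = a·E + b·N + c.
Pick B−Pick A: 293a + 1165b = 412.1;  Pick C−Pick A: −833a − 213b = 0.1.
Solving gives a = −0.09680, b = 0.37808.
Then c = 498.4 − a·545 − b·206 = 473.27.
At (1339, 231): z_contact = −129.6 + 87.3 + 473.27 = 431.0 m.
Depth below ground = 652 − 431.0 = 221 m.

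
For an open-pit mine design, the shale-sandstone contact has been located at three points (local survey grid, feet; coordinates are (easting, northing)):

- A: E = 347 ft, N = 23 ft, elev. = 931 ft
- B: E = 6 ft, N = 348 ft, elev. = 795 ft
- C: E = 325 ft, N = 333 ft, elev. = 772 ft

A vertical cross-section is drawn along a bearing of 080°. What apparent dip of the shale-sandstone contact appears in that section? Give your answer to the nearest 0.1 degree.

10.5°

Let the plane be z = a·E + b·N + c.
B−A: −341a + 325b = −136;  C−A: −22a + 310b = −159.
Solving gives a = −0.09654, b = −0.51975.
Unit vector along 080° is (sin 80°, cos 80°) = (0.9848, 0.1736).
Slope in that direction = a·(0.9848) + b·(0.1736) = −0.18533.
Apparent dip = arctan|0.18533| = 10.5° (true dip is 27.9°, so apparent ≤ true as expected).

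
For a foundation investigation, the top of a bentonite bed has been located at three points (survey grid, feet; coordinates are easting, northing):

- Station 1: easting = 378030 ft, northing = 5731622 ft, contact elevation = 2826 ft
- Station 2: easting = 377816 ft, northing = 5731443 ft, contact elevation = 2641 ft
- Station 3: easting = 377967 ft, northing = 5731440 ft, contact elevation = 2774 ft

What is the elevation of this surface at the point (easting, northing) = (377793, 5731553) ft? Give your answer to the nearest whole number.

2619 ft

Let the plane be z = a·easting + b·northing + c.
Station 2−Station 1: −214a − 179b = −185;  Station 3−Station 1: −63a − 182b = −52.
Solving gives a = 0.88041632, b = −0.01904521.
Then c = 2826 − a·378030 − b·5731622 = −220837.84.
At (377793, 5731553): z = 332615.1 − 109158.6 − 220837.84 = 2618.7 ft.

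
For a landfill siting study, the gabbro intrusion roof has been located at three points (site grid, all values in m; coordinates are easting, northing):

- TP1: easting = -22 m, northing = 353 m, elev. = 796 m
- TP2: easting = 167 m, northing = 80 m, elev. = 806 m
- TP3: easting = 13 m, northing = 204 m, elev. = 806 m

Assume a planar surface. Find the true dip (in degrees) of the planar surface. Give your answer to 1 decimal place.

Let the plane be z = a·easting + b·northing + c.
TP2−TP1: 189a − 273b = 10;  TP3−TP1: 35a − 149b = 10.
Solving gives a = −0.06665, b = −0.08277.
Gradient magnitude |∇z| = √(a² + b²) = √(0.00444 + 0.00685) = 0.10627.
True dip = arctan(0.10627) = 6.1°, dipping toward NE (azimuth ≈ 039°).

6.1°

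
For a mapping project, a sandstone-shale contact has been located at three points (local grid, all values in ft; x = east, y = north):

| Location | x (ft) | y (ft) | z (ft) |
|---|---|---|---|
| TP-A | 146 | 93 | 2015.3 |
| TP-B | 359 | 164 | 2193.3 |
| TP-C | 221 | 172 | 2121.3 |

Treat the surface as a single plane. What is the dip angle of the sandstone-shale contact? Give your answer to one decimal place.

44.5°

Two edge vectors: TP-A→TP-B = (213, 71, 178), TP-A→TP-C = (75, 79, 106).
Normal n = (TP-A→TP-B) × (TP-A→TP-C) = (-6536, -9228, 11502).
So ∂z/∂x = −n_x/n_z = 0.56825 and ∂z/∂y = −n_y/n_z = 0.80230.
Gradient magnitude |∇z| = √(a² + b²) = √(0.32291 + 0.64368) = 0.98315.
True dip = arctan(0.98315) = 44.5°, dipping toward SW (azimuth ≈ 215°).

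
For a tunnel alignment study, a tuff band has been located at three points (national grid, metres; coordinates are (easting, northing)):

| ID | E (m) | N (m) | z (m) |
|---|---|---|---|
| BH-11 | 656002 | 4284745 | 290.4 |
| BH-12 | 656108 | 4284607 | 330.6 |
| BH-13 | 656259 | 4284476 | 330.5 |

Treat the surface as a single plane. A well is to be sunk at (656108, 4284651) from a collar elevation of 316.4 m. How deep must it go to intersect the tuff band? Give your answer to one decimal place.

24.3 m

Let the plane be z = a·E + b·N + c.
BH-12−BH-11: 106a − 138b = 40.2;  BH-13−BH-11: 257a − 269b = 40.1.
Solving gives a = −0.759493671, b = −0.874683544.
Then c = 290.4 − a·656002 − b·4284745 = 4246315.71.
At (656108, 4284651): z_contact = −498309.87 − 3747713.72 + 4246315.71 = 292.11 m.
Depth below ground = 316.4 − 292.11 = 24.3 m.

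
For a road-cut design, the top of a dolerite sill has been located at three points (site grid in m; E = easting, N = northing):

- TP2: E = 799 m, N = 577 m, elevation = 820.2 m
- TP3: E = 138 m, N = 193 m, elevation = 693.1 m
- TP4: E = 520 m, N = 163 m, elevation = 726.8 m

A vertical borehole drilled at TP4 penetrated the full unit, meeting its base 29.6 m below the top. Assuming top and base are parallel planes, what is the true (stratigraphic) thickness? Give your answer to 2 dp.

29.09 m

Let the plane be z = a·E + b·N + c.
TP3−TP2: −661a − 384b = −127.1;  TP4−TP2: −279a − 414b = −93.4.
Solving gives a = 0.10061, b = 0.15780.
|∇z| = √(a²+b²) = 0.18715, so dip δ = arctan(0.18715) = 10.60°.
True thickness = vertical thickness × cos δ = 29.6 × cos 10.60° = 29.09 m.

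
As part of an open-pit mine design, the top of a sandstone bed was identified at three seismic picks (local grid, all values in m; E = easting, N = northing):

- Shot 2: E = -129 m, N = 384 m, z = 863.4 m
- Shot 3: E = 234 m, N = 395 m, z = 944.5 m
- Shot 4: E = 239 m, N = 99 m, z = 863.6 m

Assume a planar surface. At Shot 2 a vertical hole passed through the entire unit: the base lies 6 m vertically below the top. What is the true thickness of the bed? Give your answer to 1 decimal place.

Two edge vectors: Shot 2→Shot 3 = (363, 11, 81.1), Shot 2→Shot 4 = (368, -285, 0.2).
Normal n = (Shot 2→Shot 3) × (Shot 2→Shot 4) = (23115.7, 29772.2, -107503).
So ∂z/∂E = −n_x/n_z = 0.21502 and ∂z/∂N = −n_y/n_z = 0.27694.
|∇z| = √(a²+b²) = 0.35062, so dip δ = arctan(0.35062) = 19.32°.
True thickness = vertical thickness × cos δ = 6 × cos 19.32° = 5.7 m.

5.7 m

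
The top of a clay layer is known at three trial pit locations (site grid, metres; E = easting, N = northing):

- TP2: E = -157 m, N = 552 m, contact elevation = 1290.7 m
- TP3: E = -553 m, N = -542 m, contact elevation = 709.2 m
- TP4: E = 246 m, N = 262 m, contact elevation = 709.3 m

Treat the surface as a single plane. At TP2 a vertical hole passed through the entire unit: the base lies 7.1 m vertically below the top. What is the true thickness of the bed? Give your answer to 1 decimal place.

4.6 m

Two edge vectors: TP2→TP3 = (-396, -1094, -581.5), TP2→TP4 = (403, -290, -581.4).
Normal n = (TP2→TP3) × (TP2→TP4) = (467416.6, -464578.9, 555722).
So ∂z/∂E = −n_x/n_z = −0.84110 and ∂z/∂N = −n_y/n_z = 0.83599.
|∇z| = √(a²+b²) = 1.18589, so dip δ = arctan(1.18589) = 49.86°.
True thickness = vertical thickness × cos δ = 7.1 × cos 49.86° = 4.6 m.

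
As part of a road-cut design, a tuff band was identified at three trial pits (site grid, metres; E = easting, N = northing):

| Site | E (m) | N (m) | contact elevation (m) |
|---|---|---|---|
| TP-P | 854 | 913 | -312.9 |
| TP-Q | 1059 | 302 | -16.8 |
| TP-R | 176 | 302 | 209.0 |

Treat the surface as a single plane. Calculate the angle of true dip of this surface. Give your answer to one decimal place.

32.0°

Two edge vectors: TP-P→TP-Q = (205, -611, 296.1), TP-P→TP-R = (-678, -611, 521.9).
Normal n = (TP-P→TP-Q) × (TP-P→TP-R) = (-137963.8, -307745.3, -539513).
So ∂z/∂E = −n_x/n_z = −0.25572 and ∂z/∂N = −n_y/n_z = −0.57041.
Gradient magnitude |∇z| = √(a² + b²) = √(0.06539 + 0.32537) = 0.62511.
True dip = arctan(0.62511) = 32.0°, dipping toward NNE (azimuth ≈ 024°).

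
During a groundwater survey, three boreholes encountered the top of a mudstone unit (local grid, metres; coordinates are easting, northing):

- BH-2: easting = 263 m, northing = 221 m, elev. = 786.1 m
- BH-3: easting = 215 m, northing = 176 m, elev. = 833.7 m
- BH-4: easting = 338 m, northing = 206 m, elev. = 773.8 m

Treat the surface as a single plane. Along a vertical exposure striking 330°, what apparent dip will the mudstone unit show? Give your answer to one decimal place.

25.4°

Two edge vectors: BH-2→BH-3 = (-48, -45, 47.6), BH-2→BH-4 = (75, -15, -12.3).
Normal n = (BH-2→BH-3) × (BH-2→BH-4) = (1267.5, 2979.6, 4095).
So ∂z/∂easting = −n_x/n_z = −0.30952 and ∂z/∂northing = −n_y/n_z = −0.72762.
Unit vector along 330° is (sin 330°, cos 330°) = (-0.5000, 0.8660).
Slope in that direction = a·(-0.5000) + b·(0.8660) = −0.47537.
Apparent dip = arctan|0.47537| = 25.4° (true dip is 38.3°, so apparent ≤ true as expected).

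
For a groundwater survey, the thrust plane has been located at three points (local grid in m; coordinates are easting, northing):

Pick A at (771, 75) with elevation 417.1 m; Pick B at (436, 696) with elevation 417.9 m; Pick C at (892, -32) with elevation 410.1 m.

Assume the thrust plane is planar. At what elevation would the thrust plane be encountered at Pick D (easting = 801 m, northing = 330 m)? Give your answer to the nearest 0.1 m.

Two edge vectors: Pick A→Pick B = (-335, 621, 0.8), Pick A→Pick C = (121, -107, -7).
Normal n = (Pick A→Pick B) × (Pick A→Pick C) = (-4261.4, -2248.2, -39296).
So ∂z/∂easting = −n_x/n_z = −0.10844 and ∂z/∂northing = −n_y/n_z = −0.05721.
Intercept c from Pick A: 417.1 + 83.61 + 4.29 = 505.00.
At (801, 330): z = −86.9 − 18.9 + 505.00 = 399.3 m.

399.3 m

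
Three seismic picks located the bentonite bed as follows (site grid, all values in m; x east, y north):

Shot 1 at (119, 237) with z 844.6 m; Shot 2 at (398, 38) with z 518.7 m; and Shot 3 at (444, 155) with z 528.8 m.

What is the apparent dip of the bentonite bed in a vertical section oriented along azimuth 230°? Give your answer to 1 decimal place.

21.2°

Let the plane be z = a·x + b·y + c.
Shot 2−Shot 1: 279a − 199b = −325.9;  Shot 3−Shot 1: 325a − 82b = −315.8.
Solving gives a = −0.86419, b = 0.42609.
Unit vector along 230° is (sin 230°, cos 230°) = (-0.7660, -0.6428).
Slope in that direction = a·(-0.7660) + b·(-0.6428) = 0.38812.
Apparent dip = arctan|0.38812| = 21.2° (true dip is 43.9°, so apparent ≤ true as expected).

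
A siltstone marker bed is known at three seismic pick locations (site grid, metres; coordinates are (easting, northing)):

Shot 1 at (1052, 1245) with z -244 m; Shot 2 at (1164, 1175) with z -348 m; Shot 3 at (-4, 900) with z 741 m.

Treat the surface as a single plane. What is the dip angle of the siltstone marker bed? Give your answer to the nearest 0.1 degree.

43.0°

Let the plane be z = a·E + b·N + c.
Shot 2−Shot 1: 112a − 70b = −104;  Shot 3−Shot 1: −1056a − 345b = 985.
Solving gives a = −0.93133, b = −0.00441.
Gradient magnitude |∇z| = √(a² + b²) = √(0.86737 + 0.00002) = 0.93134.
True dip = arctan(0.93134) = 43.0°, dipping toward E (azimuth ≈ 090°).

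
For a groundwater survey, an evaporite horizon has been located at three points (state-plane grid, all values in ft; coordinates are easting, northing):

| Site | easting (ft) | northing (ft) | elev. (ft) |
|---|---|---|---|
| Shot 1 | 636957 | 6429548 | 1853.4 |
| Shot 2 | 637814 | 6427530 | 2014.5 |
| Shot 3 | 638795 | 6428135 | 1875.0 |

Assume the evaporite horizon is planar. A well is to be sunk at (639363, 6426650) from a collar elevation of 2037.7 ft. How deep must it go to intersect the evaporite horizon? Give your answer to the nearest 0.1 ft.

Two edge vectors: Shot 1→Shot 2 = (857, -2018, 161.1), Shot 1→Shot 3 = (1838, -1413, 21.6).
Normal n = (Shot 1→Shot 2) × (Shot 1→Shot 3) = (184045.5, 277590.6, 2498143).
So ∂z/∂easting = −n_x/n_z = −0.073672924 and ∂z/∂northing = −n_y/n_z = −0.111118779.
Intercept c from Shot 1: 1853.4 + 46926.48 + 714443.52 = 763223.41.
At (639363, 6426650): z_contact = −47103.74 − 714121.50 + 763223.41 = 1998.17 ft.
Depth below ground = 2037.7 − 1998.17 = 39.5 ft.

39.5 ft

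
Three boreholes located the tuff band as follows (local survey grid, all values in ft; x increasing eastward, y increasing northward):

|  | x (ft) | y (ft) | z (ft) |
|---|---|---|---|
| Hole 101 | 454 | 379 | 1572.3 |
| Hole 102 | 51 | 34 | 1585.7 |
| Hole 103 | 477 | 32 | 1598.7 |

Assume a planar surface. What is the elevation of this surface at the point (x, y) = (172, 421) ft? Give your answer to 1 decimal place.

1560.7 ft

Two edge vectors: Hole 101→Hole 102 = (-403, -345, 13.4), Hole 101→Hole 103 = (23, -347, 26.4).
Normal n = (Hole 101→Hole 102) × (Hole 101→Hole 103) = (-4458.2, 10947.4, 147776).
So ∂z/∂x = −n_x/n_z = 0.03017 and ∂z/∂y = −n_y/n_z = −0.07408.
Intercept c from Hole 101: 1572.3 − 13.70 + 28.08 = 1586.68.
At (172, 421): z = 5.2 − 31.2 + 1586.68 = 1560.7 ft.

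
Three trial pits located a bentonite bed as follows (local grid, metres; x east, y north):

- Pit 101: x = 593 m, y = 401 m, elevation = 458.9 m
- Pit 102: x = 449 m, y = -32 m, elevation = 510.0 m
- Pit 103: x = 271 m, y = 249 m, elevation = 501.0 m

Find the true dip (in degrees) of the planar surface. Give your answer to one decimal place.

Two edge vectors: Pit 101→Pit 102 = (-144, -433, 51.1), Pit 101→Pit 103 = (-322, -152, 42.1).
Normal n = (Pit 101→Pit 102) × (Pit 101→Pit 103) = (-10462.1, -10391.8, -117538).
So ∂z/∂x = −n_x/n_z = −0.08901 and ∂z/∂y = −n_y/n_z = −0.08841.
Gradient magnitude |∇z| = √(a² + b²) = √(0.00792 + 0.00782) = 0.12546.
True dip = arctan(0.12546) = 7.2°, dipping toward NE (azimuth ≈ 045°).

7.2°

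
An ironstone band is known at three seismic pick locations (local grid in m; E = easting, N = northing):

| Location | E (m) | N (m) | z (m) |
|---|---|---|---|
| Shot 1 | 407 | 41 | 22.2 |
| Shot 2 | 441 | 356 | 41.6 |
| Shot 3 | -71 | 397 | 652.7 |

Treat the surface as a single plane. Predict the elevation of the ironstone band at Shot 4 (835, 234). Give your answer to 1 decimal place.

Let the plane be z = a·E + b·N + c.
Shot 2−Shot 1: 34a + 315b = 19.4;  Shot 3−Shot 1: −478a + 356b = 630.5.
Solving gives a = −1.17844, b = 0.18878.
Then c = 22.2 − a·407 − b·41 = 494.08.
At (835, 234): z = −984.0 + 44.2 + 494.08 = -445.7 m.

-445.7 m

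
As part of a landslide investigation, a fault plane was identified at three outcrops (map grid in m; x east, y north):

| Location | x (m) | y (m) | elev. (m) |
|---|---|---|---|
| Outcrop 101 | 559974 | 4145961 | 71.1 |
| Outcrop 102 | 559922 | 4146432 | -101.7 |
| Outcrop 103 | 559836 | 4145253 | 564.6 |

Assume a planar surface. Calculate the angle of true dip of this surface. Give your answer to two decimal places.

Let the plane be z = a·x + b·y + c.
Outcrop 102−Outcrop 101: −52a + 471b = −172.8;  Outcrop 103−Outcrop 101: −138a − 708b = 493.5.
Solving gives a = −1.08135, b = −0.48626.
Gradient magnitude |∇z| = √(a² + b²) = √(1.16931 + 0.23645) = 1.18565.
True dip = arctan(1.18565) = 49.86°, dipping toward ENE (azimuth ≈ 066°).

49.86°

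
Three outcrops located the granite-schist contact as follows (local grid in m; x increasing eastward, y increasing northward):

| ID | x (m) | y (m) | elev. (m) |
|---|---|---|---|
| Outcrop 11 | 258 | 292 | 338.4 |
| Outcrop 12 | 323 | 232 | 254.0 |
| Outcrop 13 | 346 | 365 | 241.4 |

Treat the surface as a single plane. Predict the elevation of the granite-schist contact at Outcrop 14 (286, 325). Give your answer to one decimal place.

Let the plane be z = a·x + b·y + c.
Outcrop 12−Outcrop 11: 65a − 60b = −84.4;  Outcrop 13−Outcrop 11: 88a + 73b = −97.
Solving gives a = −1.19513, b = 0.11194.
Then c = 338.4 − a·258 − b·292 = 614.06.
At (286, 325): z = −341.8 + 36.4 + 614.06 = 308.6 m.

308.6 m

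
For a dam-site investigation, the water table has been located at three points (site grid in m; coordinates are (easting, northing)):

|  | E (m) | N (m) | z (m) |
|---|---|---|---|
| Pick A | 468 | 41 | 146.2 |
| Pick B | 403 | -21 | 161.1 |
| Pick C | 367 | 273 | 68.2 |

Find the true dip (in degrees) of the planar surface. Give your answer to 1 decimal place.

17.5°

Two edge vectors: Pick A→Pick B = (-65, -62, 14.9), Pick A→Pick C = (-101, 232, -78).
Normal n = (Pick A→Pick B) × (Pick A→Pick C) = (1379.2, -6574.9, -21342).
So ∂z/∂E = −n_x/n_z = 0.06462 and ∂z/∂N = −n_y/n_z = −0.30807.
Gradient magnitude |∇z| = √(a² + b²) = √(0.00418 + 0.09491) = 0.31478.
True dip = arctan(0.31478) = 17.5°, dipping toward NNW (azimuth ≈ 348°).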